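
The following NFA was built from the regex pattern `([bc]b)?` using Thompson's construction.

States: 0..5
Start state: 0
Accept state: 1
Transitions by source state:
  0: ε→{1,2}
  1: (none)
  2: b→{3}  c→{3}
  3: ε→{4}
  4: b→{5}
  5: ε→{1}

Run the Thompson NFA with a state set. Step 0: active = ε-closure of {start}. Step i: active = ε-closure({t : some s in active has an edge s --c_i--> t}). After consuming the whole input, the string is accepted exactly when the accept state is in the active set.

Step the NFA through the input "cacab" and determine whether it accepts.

initial (ε-close {0}): {0,1,2}
'c' @ 1: {3,4}
'a' @ 2: {}  — no active states
rest 'cab' ignored (set empty)
end set {} — state 1 not in

Answer: REJECT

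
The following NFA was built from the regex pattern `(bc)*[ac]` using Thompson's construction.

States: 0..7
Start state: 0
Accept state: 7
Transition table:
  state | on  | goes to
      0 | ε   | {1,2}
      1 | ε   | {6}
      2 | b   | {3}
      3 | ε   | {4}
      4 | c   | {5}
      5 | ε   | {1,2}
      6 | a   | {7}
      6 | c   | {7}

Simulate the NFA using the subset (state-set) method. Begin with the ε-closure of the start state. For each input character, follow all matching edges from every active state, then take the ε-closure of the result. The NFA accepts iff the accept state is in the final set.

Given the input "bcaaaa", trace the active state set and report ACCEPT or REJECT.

Answer: REJECT

Steps:
S₀ = ε-closure({0}) = {0,1,2,6}
'b' @ 1: {3,4}
'c' @ 2: {1,2,5,6}
'a' @ 3: {7}  [accepting]
'a' @ 4: {}  — no active states
rest 'aa' ignored (set empty)
final: {}; accept 7 not in set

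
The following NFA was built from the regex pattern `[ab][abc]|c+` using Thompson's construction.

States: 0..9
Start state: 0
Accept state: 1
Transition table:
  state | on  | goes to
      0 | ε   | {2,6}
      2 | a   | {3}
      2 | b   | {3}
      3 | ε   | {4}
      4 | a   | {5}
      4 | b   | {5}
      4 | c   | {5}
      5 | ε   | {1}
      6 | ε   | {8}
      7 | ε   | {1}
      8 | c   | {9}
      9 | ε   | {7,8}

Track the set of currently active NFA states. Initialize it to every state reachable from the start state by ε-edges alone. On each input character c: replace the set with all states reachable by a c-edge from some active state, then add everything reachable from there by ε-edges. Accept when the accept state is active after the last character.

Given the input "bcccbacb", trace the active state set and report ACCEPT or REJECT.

Answer: REJECT

Derivation:
S₀ = ε-closure({0}) = {0,2,6,8}
'b' @ 1: {3,4}
'c' @ 2: {1,5}  [accepting]
'c' @ 3: {}  — state set empty
rest 'cbacb' ignored (set empty)
end set {} — state 1 not in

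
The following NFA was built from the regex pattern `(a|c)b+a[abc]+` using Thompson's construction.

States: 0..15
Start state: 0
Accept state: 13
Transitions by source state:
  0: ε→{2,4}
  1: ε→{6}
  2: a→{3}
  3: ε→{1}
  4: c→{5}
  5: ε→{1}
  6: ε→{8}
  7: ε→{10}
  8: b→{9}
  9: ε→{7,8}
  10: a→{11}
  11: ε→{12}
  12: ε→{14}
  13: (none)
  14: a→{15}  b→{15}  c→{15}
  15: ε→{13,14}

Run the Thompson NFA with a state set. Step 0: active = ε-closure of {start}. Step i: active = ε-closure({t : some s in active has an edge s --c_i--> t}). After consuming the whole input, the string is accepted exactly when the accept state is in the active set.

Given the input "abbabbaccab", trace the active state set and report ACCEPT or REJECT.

Answer: ACCEPT

Trace:
S₀ = ε-closure({0}) = {0,2,4}
'a' @ 1: {1,3,6,8}
'b' @ 2: {7,8,9,10}
'b' @ 3: {7,8,9,10}
'a' @ 4: {11,12,14}
'b' @ 5: {13,14,15}  ✓accept
'b' @ 6: {13,14,15}  ✓accept
'a' @ 7: {13,14,15}  ✓accept
'c' @ 8: {13,14,15}  ✓accept
'c' @ 9: {13,14,15}  ✓accept
'a' @ 10: {13,14,15}  ✓accept
'b' @ 11: {13,14,15}  ✓accept
after full input: {13,14,15}  (accept=13 in)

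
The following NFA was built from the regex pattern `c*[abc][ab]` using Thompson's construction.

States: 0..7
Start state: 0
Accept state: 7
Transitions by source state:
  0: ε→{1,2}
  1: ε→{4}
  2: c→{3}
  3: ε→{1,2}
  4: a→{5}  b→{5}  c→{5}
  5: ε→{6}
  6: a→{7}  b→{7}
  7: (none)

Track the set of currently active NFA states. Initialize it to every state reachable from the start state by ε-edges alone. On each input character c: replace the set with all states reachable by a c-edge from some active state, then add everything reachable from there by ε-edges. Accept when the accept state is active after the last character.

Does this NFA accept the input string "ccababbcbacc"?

Answer: REJECT

Steps:
S₀ = ε-closure({0}) = {0,1,2,4}
'c' @ 1: {1,2,3,4,5,6}
'c' @ 2: {1,2,3,4,5,6}
'a' @ 3: {5,6,7}  (accept∈set)
'b' @ 4: {7}  (accept∈set)
'a' @ 5: {}  — dead — no transitions
rest 'bbcbacc' ignored (set empty)
after full input: {}  (accept=7 not in)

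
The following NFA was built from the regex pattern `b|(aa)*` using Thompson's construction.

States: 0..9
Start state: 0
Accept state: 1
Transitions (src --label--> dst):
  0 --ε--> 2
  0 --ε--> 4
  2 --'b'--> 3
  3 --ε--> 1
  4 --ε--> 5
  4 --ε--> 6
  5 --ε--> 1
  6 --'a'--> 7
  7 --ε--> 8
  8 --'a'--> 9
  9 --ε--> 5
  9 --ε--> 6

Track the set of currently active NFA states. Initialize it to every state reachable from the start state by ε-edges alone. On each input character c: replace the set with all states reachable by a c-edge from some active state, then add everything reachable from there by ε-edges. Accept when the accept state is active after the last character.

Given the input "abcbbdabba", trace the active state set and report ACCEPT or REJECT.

Answer: REJECT

Trace:
initial (ε-close {0}): {0,1,2,4,5,6}
'a' @ 1: {7,8}
'b' @ 2: {}  — no active states
rest 'cbbdabba' ignored (set empty)
after full input: {}  (accept=1 not in)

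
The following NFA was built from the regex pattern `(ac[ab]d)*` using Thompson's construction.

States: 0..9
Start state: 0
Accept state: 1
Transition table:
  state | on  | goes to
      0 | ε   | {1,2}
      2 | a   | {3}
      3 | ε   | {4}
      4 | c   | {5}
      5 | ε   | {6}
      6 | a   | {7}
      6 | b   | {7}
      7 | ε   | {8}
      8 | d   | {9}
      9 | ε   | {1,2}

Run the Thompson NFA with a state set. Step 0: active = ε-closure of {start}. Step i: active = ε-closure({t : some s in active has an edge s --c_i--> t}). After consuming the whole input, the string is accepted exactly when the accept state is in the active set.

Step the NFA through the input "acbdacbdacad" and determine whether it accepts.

Answer: ACCEPT

Steps:
initial (ε-close {0}): {0,1,2}
'a' @ 1: {3,4}
'c' @ 2: {5,6}
'b' @ 3: {7,8}
'd' @ 4: {1,2,9}  [accepting]
'a' @ 5: {3,4}
'c' @ 6: {5,6}
'b' @ 7: {7,8}
'd' @ 8: {1,2,9}  [accepting]
'a' @ 9: {3,4}
'c' @ 10: {5,6}
'a' @ 11: {7,8}
'd' @ 12: {1,2,9}  [accepting]
final: {1,2,9}; accept 1 in set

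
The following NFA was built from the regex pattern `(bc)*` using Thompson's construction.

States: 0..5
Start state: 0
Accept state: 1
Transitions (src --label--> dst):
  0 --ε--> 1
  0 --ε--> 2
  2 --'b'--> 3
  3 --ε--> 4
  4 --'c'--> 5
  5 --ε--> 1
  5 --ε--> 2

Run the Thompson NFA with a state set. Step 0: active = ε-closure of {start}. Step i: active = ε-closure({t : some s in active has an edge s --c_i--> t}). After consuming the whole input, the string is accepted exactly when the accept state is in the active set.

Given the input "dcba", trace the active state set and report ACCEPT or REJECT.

start: ε-closure({0}) = {0,1,2}
'd' @ 1: {}  — dead — no transitions
rest 'cba' ignored (set empty)
after full input: {}  (accept=1 not in)

Answer: REJECT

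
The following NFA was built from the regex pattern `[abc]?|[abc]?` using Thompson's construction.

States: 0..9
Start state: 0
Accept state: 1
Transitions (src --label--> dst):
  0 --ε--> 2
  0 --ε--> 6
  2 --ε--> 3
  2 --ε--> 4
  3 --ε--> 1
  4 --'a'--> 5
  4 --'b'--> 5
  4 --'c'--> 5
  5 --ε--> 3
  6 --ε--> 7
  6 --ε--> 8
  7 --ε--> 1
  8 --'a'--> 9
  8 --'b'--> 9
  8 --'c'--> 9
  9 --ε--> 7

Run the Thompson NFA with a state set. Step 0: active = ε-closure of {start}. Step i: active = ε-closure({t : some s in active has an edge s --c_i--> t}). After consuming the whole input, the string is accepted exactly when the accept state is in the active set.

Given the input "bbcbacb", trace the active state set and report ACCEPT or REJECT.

S₀ = ε-closure({0}) = {0,1,2,3,4,6,7,8}
'b' @ 1: {1,3,5,7,9}  (accept∈set)
'b' @ 2: {}  — dead — no transitions
rest 'cbacb' ignored (set empty)
after full input: {}  (accept=1 not in)

Answer: REJECT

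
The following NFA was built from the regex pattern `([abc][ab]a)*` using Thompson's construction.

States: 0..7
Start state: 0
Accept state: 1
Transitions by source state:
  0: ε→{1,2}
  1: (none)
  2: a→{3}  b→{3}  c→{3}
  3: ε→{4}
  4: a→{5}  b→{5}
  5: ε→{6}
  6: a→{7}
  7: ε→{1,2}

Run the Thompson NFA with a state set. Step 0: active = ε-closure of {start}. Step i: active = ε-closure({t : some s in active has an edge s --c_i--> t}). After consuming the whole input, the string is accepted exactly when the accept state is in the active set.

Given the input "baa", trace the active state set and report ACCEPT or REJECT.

start: ε-closure({0}) = {0,1,2}
'b' @ 1: {3,4}
'a' @ 2: {5,6}
'a' @ 3: {1,2,7}  (accept∈set)
after full input: {1,2,7}  (accept=1 in)

Answer: ACCEPT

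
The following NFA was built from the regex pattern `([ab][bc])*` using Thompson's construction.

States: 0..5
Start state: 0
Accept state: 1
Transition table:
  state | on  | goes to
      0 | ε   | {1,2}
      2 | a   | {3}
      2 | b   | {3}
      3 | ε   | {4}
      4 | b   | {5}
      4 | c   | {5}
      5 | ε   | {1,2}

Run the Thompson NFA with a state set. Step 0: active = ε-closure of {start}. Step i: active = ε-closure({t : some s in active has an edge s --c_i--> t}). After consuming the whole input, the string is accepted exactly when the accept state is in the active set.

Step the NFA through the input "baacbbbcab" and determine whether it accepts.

start: ε-closure({0}) = {0,1,2}
'b' @ 1: {3,4}
'a' @ 2: {}  — no active states
rest 'acbbbcab' ignored (set empty)
final: {}; accept 1 not in set

Answer: REJECT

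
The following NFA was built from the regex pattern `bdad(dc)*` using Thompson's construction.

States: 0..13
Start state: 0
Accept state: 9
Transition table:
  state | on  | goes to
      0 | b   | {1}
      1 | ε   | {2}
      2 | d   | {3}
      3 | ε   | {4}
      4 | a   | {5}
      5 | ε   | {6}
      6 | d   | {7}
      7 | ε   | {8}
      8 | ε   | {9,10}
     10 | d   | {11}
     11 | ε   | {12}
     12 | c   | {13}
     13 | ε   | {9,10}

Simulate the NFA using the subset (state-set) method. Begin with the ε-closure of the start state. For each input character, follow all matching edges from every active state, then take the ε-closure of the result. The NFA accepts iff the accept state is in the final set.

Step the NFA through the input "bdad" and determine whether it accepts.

S₀ = ε-closure({0}) = {0}
'b' @ 1: {1,2}
'd' @ 2: {3,4}
'a' @ 3: {5,6}
'd' @ 4: {7,8,9,10}  ✓accept
final: {7,8,9,10}; accept 9 in set

Answer: ACCEPT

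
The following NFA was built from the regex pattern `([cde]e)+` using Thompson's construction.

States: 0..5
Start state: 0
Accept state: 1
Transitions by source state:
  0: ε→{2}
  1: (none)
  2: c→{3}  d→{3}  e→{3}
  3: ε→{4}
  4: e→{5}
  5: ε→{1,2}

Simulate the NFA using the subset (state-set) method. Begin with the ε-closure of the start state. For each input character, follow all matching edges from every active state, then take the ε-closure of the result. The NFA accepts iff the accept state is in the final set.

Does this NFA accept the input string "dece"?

Answer: ACCEPT

Steps:
initial (ε-close {0}): {0,2}
'd' @ 1: {3,4}
'e' @ 2: {1,2,5}  ✓accept
'c' @ 3: {3,4}
'e' @ 4: {1,2,5}  ✓accept
final: {1,2,5}; accept 1 in set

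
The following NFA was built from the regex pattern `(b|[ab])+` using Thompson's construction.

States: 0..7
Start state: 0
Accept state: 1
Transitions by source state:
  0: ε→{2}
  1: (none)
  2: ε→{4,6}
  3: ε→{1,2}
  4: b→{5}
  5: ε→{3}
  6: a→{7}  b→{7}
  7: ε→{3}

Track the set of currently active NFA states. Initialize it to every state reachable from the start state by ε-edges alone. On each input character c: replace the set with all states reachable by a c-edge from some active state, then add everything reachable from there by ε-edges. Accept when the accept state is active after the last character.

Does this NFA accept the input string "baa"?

Answer: ACCEPT

Trace:
initial (ε-close {0}): {0,2,4,6}
'b' @ 1: {1,2,3,4,5,6,7}  (accept∈set)
'a' @ 2: {1,2,3,4,6,7}  (accept∈set)
'a' @ 3: {1,2,3,4,6,7}  (accept∈set)
final: {1,2,3,4,6,7}; accept 1 in set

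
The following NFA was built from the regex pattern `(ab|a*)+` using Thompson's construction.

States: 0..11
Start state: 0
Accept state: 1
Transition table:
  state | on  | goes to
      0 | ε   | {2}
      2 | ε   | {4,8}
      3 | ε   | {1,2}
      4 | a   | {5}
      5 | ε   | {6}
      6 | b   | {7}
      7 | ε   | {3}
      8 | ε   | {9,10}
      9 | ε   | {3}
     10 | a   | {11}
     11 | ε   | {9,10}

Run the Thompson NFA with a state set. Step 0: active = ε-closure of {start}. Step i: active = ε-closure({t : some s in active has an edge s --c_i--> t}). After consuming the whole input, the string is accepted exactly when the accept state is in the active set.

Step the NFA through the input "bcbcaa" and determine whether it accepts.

Answer: REJECT

Derivation:
S₀ = ε-closure({0}) = {0,1,2,3,4,8,9,10}
'b' @ 1: {}  — state set empty
rest 'cbcaa' ignored (set empty)
end set {} — state 1 not in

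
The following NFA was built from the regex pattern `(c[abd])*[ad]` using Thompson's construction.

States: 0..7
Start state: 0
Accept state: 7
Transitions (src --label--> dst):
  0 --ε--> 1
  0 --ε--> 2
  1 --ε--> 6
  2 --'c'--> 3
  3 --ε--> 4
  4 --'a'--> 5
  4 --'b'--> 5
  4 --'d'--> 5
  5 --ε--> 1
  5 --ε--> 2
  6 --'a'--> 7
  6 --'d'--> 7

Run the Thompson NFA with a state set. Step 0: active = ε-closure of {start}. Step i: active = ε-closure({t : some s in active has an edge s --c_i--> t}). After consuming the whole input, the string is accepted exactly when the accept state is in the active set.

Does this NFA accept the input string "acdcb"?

S₀ = ε-closure({0}) = {0,1,2,6}
'a' @ 1: {7}  (accept∈set)
'c' @ 2: {}  — dead — no transitions
rest 'dcb' ignored (set empty)
end set {} — state 7 not in

Answer: REJECT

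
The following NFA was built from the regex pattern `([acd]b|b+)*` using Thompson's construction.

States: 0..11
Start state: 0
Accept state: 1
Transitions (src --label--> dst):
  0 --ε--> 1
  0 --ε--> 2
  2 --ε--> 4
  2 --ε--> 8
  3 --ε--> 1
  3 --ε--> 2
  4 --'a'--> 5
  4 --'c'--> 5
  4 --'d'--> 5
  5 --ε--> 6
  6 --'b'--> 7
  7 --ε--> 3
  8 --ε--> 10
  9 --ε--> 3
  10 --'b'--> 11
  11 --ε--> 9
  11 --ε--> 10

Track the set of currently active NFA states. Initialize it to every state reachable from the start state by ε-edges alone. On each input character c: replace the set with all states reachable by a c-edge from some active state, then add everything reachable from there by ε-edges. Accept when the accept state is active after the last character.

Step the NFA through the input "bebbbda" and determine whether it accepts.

S₀ = ε-closure({0}) = {0,1,2,4,8,10}
'b' @ 1: {1,2,3,4,8,9,10,11}  [accepting]
'e' @ 2: {}  — no active states
rest 'bbbda' ignored (set empty)
end set {} — state 1 not in

Answer: REJECT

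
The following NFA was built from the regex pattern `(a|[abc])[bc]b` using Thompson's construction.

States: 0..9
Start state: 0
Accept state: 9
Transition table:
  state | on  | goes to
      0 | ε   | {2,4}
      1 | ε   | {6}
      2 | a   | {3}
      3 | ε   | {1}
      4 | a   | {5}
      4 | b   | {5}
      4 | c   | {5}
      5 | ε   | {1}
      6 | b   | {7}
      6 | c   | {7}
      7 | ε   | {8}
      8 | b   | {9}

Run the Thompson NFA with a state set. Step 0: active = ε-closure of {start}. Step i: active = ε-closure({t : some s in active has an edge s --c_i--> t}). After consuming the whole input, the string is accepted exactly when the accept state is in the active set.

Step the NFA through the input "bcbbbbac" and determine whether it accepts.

Answer: REJECT

Trace:
start: ε-closure({0}) = {0,2,4}
'b' @ 1: {1,5,6}
'c' @ 2: {7,8}
'b' @ 3: {9}  (accept∈set)
'b' @ 4: {}  — no active states
rest 'bbac' ignored (set empty)
final: {}; accept 9 not in set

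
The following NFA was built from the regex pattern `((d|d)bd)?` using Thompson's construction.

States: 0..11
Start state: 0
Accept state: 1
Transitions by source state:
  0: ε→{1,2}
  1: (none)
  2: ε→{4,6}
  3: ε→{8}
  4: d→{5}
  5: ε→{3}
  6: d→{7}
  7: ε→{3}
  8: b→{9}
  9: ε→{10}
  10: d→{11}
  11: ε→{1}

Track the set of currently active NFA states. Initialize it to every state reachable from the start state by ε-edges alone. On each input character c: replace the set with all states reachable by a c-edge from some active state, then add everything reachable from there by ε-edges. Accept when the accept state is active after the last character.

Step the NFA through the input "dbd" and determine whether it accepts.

initial (ε-close {0}): {0,1,2,4,6}
'd' @ 1: {3,5,7,8}
'b' @ 2: {9,10}
'd' @ 3: {1,11}  ✓accept
final: {1,11}; accept 1 in set

Answer: ACCEPT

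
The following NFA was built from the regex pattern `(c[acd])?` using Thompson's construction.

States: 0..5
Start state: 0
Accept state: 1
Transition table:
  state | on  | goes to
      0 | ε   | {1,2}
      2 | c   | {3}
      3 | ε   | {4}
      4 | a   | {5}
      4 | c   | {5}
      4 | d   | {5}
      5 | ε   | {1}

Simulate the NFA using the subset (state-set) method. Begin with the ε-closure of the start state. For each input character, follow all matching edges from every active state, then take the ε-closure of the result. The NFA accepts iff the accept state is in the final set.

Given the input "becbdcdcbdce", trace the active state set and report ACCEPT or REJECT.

Answer: REJECT

Trace:
S₀ = ε-closure({0}) = {0,1,2}
'b' @ 1: {}  — no active states
rest 'ecbdcdcbdce' ignored (set empty)
final: {}; accept 1 not in set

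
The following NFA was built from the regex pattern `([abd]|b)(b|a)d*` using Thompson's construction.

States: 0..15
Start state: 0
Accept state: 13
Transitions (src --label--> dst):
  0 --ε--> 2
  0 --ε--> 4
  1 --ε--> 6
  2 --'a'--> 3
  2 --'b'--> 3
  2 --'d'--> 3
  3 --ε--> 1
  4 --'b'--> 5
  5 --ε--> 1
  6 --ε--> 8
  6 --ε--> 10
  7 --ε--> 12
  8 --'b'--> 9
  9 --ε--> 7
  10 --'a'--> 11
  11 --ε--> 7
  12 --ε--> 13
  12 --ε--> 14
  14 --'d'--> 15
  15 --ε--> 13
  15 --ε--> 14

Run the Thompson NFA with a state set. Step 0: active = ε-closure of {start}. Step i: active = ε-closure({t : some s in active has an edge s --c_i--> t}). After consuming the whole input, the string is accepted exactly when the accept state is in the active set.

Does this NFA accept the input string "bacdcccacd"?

Answer: REJECT

Trace:
start: ε-closure({0}) = {0,2,4}
'b' @ 1: {1,3,5,6,8,10}
'a' @ 2: {7,11,12,13,14}  [accepting]
'c' @ 3: {}  — dead — no transitions
rest 'dcccacd' ignored (set empty)
final: {}; accept 13 not in set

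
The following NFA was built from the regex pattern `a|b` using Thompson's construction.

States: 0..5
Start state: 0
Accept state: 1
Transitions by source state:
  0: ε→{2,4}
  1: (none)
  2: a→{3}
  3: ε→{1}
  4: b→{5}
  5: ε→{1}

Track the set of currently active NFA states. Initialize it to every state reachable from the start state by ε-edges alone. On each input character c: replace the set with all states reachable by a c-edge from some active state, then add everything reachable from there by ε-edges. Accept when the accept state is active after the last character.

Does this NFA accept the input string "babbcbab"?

Answer: REJECT

Derivation:
start: ε-closure({0}) = {0,2,4}
'b' @ 1: {1,5}  ✓accept
'a' @ 2: {}  — state set empty
rest 'bbcbab' ignored (set empty)
end set {} — state 1 not in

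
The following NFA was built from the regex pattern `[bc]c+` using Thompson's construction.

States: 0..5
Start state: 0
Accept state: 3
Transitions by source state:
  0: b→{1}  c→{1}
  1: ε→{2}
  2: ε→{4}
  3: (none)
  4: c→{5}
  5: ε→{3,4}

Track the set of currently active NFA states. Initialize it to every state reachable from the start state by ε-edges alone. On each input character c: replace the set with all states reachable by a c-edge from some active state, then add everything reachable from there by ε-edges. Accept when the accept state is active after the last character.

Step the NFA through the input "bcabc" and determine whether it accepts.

Answer: REJECT

Steps:
initial (ε-close {0}): {0}
'b' @ 1: {1,2,4}
'c' @ 2: {3,4,5}  (accept∈set)
'a' @ 3: {}  — state set empty
rest 'bc' ignored (set empty)
end set {} — state 3 not in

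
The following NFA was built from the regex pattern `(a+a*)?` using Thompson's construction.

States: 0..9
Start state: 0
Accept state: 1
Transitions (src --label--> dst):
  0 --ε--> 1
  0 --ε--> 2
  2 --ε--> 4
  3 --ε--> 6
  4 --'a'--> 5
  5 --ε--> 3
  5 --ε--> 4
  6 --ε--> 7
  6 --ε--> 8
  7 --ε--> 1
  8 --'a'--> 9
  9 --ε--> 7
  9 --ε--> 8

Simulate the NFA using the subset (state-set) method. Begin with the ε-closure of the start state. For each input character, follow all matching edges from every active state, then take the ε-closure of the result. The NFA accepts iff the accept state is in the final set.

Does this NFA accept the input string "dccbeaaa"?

S₀ = ε-closure({0}) = {0,1,2,4}
'd' @ 1: {}  — state set empty
rest 'ccbeaaa' ignored (set empty)
end set {} — state 1 not in

Answer: REJECT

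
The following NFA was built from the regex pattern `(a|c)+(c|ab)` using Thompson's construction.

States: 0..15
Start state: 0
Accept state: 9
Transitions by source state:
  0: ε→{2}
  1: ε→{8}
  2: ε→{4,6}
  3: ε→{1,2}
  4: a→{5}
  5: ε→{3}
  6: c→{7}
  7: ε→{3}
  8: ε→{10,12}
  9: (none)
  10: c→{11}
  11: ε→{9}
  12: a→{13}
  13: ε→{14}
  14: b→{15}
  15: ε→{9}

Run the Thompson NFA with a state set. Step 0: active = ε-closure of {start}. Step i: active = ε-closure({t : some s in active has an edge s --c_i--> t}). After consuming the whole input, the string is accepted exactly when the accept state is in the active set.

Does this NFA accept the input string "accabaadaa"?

Answer: REJECT

Derivation:
start: ε-closure({0}) = {0,2,4,6}
'a' @ 1: {1,2,3,4,5,6,8,10,12}
'c' @ 2: {1,2,3,4,6,7,8,9,10,11,12}  (accept∈set)
'c' @ 3: {1,2,3,4,6,7,8,9,10,11,12}  (accept∈set)
'a' @ 4: {1,2,3,4,5,6,8,10,12,13,14}
'b' @ 5: {9,15}  (accept∈set)
'a' @ 6: {}  — state set empty
rest 'adaa' ignored (set empty)
final: {}; accept 9 not in set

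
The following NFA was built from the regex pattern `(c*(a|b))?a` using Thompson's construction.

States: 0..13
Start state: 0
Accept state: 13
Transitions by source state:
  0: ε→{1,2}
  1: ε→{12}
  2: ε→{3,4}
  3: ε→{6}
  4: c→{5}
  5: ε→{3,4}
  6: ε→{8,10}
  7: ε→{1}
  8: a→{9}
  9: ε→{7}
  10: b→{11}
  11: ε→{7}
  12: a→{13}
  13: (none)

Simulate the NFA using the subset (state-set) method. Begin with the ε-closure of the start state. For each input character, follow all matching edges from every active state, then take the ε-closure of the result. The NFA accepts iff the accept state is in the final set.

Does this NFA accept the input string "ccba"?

Answer: ACCEPT

Derivation:
start: ε-closure({0}) = {0,1,2,3,4,6,8,10,12}
'c' @ 1: {3,4,5,6,8,10}
'c' @ 2: {3,4,5,6,8,10}
'b' @ 3: {1,7,11,12}
'a' @ 4: {13}  [accepting]
end set {13} — state 13 in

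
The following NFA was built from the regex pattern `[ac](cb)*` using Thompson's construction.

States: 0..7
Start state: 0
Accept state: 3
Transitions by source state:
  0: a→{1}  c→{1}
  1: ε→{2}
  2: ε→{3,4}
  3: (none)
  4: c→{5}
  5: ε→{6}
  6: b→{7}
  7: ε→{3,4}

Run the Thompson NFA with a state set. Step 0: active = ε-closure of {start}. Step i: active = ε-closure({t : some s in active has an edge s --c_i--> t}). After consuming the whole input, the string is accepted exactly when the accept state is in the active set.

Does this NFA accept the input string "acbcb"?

Answer: ACCEPT

Trace:
S₀ = ε-closure({0}) = {0}
'a' @ 1: {1,2,3,4}  (accept∈set)
'c' @ 2: {5,6}
'b' @ 3: {3,4,7}  (accept∈set)
'c' @ 4: {5,6}
'b' @ 5: {3,4,7}  (accept∈set)
after full input: {3,4,7}  (accept=3 in)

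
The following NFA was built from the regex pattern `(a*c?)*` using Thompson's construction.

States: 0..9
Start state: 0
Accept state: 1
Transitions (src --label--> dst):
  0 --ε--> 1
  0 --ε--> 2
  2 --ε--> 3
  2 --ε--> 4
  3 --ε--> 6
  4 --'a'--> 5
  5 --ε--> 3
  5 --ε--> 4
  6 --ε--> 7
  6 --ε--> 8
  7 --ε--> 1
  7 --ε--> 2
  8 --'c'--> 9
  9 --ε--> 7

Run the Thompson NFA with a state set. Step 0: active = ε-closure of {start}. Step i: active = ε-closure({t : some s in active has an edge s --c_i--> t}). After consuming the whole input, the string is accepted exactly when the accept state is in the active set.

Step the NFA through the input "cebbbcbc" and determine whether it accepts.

Answer: REJECT

Steps:
S₀ = ε-closure({0}) = {0,1,2,3,4,6,7,8}
'c' @ 1: {1,2,3,4,6,7,8,9}  [accepting]
'e' @ 2: {}  — state set empty
rest 'bbbcbc' ignored (set empty)
final: {}; accept 1 not in set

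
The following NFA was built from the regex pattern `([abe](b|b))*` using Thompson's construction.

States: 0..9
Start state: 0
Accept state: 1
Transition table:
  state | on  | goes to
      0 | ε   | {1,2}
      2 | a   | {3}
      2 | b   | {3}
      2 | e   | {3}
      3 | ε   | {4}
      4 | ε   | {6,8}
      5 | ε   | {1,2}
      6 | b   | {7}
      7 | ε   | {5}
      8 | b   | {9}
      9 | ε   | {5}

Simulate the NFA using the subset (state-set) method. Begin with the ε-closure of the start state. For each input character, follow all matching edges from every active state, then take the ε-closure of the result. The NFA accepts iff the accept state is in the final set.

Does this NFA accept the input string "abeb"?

Answer: ACCEPT

Trace:
start: ε-closure({0}) = {0,1,2}
'a' @ 1: {3,4,6,8}
'b' @ 2: {1,2,5,7,9}  ✓accept
'e' @ 3: {3,4,6,8}
'b' @ 4: {1,2,5,7,9}  ✓accept
after full input: {1,2,5,7,9}  (accept=1 in)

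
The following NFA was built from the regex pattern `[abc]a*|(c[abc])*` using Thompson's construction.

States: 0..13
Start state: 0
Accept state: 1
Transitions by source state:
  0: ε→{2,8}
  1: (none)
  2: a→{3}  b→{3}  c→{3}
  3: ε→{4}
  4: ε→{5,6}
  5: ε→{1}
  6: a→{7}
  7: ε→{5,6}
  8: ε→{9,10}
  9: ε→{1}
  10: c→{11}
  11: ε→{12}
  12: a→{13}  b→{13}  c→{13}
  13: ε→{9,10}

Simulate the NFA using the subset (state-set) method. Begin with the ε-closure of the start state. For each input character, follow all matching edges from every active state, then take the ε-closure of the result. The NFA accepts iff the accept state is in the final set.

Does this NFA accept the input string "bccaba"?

S₀ = ε-closure({0}) = {0,1,2,8,9,10}
'b' @ 1: {1,3,4,5,6}  (accept∈set)
'c' @ 2: {}  — state set empty
rest 'caba' ignored (set empty)
after full input: {}  (accept=1 not in)

Answer: REJECT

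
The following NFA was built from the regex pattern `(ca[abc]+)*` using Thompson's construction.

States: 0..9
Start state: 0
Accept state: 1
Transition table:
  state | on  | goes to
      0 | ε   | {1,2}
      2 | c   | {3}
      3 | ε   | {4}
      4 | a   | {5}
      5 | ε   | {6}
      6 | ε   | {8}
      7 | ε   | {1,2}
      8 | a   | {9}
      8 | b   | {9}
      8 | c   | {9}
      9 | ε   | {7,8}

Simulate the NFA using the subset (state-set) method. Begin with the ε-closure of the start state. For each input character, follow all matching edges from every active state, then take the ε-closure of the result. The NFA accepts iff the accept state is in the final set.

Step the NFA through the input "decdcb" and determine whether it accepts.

S₀ = ε-closure({0}) = {0,1,2}
'd' @ 1: {}  — state set empty
rest 'ecdcb' ignored (set empty)
end set {} — state 1 not in

Answer: REJECT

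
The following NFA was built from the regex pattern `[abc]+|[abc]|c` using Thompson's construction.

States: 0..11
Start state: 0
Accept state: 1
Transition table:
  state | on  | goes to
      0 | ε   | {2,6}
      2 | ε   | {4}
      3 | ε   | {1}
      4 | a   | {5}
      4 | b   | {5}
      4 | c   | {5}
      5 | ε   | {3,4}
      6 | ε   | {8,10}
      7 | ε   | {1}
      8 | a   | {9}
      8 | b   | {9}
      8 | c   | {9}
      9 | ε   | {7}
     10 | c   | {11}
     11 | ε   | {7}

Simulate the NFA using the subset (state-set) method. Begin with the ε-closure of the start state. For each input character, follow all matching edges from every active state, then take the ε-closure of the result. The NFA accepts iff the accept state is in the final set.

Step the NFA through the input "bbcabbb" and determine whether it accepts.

Answer: ACCEPT

Trace:
initial (ε-close {0}): {0,2,4,6,8,10}
'b' @ 1: {1,3,4,5,7,9}  [accepting]
'b' @ 2: {1,3,4,5}  [accepting]
'c' @ 3: {1,3,4,5}  [accepting]
'a' @ 4: {1,3,4,5}  [accepting]
'b' @ 5: {1,3,4,5}  [accepting]
'b' @ 6: {1,3,4,5}  [accepting]
'b' @ 7: {1,3,4,5}  [accepting]
after full input: {1,3,4,5}  (accept=1 in)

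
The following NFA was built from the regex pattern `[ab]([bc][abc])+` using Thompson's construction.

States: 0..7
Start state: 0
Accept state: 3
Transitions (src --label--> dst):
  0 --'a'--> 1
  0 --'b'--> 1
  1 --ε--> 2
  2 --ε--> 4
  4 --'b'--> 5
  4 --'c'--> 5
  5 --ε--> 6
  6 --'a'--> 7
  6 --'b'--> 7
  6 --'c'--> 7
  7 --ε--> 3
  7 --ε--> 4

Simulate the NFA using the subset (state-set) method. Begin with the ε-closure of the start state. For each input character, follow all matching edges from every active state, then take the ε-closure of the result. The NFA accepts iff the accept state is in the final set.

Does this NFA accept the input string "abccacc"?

start: ε-closure({0}) = {0}
'a' @ 1: {1,2,4}
'b' @ 2: {5,6}
'c' @ 3: {3,4,7}  (accept∈set)
'c' @ 4: {5,6}
'a' @ 5: {3,4,7}  (accept∈set)
'c' @ 6: {5,6}
'c' @ 7: {3,4,7}  (accept∈set)
final: {3,4,7}; accept 3 in set

Answer: ACCEPT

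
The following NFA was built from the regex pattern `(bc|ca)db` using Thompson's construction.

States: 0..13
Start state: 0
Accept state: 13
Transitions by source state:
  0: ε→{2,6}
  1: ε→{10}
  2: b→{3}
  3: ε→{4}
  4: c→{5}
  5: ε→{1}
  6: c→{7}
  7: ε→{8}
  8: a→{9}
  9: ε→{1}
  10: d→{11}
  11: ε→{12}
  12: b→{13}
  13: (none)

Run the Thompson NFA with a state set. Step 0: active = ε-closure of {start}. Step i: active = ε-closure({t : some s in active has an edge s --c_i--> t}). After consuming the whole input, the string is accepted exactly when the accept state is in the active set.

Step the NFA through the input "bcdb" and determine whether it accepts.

initial (ε-close {0}): {0,2,6}
'b' @ 1: {3,4}
'c' @ 2: {1,5,10}
'd' @ 3: {11,12}
'b' @ 4: {13}  (accept∈set)
final: {13}; accept 13 in set

Answer: ACCEPT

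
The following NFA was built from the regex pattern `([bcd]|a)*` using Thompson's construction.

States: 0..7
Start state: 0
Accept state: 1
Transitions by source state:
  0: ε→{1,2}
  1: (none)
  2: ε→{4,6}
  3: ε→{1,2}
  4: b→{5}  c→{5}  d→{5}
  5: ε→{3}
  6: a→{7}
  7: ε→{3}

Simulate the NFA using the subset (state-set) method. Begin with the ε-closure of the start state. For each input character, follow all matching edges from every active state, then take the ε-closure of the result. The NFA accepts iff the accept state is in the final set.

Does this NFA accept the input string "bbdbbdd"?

start: ε-closure({0}) = {0,1,2,4,6}
'b' @ 1: {1,2,3,4,5,6}  ✓accept
'b' @ 2: {1,2,3,4,5,6}  ✓accept
'd' @ 3: {1,2,3,4,5,6}  ✓accept
'b' @ 4: {1,2,3,4,5,6}  ✓accept
'b' @ 5: {1,2,3,4,5,6}  ✓accept
'd' @ 6: {1,2,3,4,5,6}  ✓accept
'd' @ 7: {1,2,3,4,5,6}  ✓accept
final: {1,2,3,4,5,6}; accept 1 in set

Answer: ACCEPT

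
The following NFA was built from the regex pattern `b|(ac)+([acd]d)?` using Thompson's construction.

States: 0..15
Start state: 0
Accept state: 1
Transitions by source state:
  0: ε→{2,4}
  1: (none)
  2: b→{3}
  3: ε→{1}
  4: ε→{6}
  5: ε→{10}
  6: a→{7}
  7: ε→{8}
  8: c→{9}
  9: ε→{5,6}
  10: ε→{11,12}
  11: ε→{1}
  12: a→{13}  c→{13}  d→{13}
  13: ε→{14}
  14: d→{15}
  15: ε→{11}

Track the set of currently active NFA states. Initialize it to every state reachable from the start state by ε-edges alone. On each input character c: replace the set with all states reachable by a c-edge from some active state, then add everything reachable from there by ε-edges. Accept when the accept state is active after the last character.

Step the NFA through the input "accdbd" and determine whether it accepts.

Answer: REJECT

Trace:
start: ε-closure({0}) = {0,2,4,6}
'a' @ 1: {7,8}
'c' @ 2: {1,5,6,9,10,11,12}  [accepting]
'c' @ 3: {13,14}
'd' @ 4: {1,11,15}  [accepting]
'b' @ 5: {}  — dead — no transitions
rest 'd' ignored (set empty)
final: {}; accept 1 not in set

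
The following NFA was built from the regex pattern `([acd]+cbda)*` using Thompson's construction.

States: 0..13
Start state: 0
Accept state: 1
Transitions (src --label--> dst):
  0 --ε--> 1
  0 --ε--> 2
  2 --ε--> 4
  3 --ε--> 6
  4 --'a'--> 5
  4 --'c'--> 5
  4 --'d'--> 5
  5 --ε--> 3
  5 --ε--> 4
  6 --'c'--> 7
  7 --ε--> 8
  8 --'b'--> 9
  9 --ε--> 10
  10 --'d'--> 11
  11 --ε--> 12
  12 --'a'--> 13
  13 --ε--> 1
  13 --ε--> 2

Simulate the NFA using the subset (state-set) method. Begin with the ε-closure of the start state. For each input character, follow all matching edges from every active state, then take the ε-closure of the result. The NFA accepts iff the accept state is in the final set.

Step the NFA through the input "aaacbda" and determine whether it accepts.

Answer: ACCEPT

Derivation:
S₀ = ε-closure({0}) = {0,1,2,4}
'a' @ 1: {3,4,5,6}
'a' @ 2: {3,4,5,6}
'a' @ 3: {3,4,5,6}
'c' @ 4: {3,4,5,6,7,8}
'b' @ 5: {9,10}
'd' @ 6: {11,12}
'a' @ 7: {1,2,4,13}  ✓accept
after full input: {1,2,4,13}  (accept=1 in)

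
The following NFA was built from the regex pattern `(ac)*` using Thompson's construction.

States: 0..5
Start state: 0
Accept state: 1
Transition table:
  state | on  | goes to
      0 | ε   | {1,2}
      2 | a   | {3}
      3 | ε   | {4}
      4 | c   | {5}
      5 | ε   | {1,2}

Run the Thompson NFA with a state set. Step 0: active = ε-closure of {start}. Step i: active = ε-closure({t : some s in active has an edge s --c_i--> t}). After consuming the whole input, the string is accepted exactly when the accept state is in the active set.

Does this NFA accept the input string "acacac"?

start: ε-closure({0}) = {0,1,2}
'a' @ 1: {3,4}
'c' @ 2: {1,2,5}  (accept∈set)
'a' @ 3: {3,4}
'c' @ 4: {1,2,5}  (accept∈set)
'a' @ 5: {3,4}
'c' @ 6: {1,2,5}  (accept∈set)
after full input: {1,2,5}  (accept=1 in)

Answer: ACCEPT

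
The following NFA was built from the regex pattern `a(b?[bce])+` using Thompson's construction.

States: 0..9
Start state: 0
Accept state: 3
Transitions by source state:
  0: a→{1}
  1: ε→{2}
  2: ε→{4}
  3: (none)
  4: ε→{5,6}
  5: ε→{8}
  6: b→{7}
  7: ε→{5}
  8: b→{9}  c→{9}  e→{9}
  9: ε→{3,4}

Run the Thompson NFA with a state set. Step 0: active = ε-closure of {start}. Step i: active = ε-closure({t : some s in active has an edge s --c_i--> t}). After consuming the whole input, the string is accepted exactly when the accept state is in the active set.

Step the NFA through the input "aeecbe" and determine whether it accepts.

initial (ε-close {0}): {0}
'a' @ 1: {1,2,4,5,6,8}
'e' @ 2: {3,4,5,6,8,9}  (accept∈set)
'e' @ 3: {3,4,5,6,8,9}  (accept∈set)
'c' @ 4: {3,4,5,6,8,9}  (accept∈set)
'b' @ 5: {3,4,5,6,7,8,9}  (accept∈set)
'e' @ 6: {3,4,5,6,8,9}  (accept∈set)
end set {3,4,5,6,8,9} — state 3 in

Answer: ACCEPT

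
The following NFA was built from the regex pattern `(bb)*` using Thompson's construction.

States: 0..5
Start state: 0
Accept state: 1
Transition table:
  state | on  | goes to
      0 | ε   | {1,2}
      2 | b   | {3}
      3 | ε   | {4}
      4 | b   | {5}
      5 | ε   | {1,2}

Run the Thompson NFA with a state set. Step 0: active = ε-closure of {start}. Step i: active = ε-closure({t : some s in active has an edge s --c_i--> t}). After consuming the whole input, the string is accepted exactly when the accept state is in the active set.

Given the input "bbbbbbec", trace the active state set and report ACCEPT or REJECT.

start: ε-closure({0}) = {0,1,2}
'b' @ 1: {3,4}
'b' @ 2: {1,2,5}  (accept∈set)
'b' @ 3: {3,4}
'b' @ 4: {1,2,5}  (accept∈set)
'b' @ 5: {3,4}
'b' @ 6: {1,2,5}  (accept∈set)
'e' @ 7: {}  — no active states
rest 'c' ignored (set empty)
end set {} — state 1 not in

Answer: REJECT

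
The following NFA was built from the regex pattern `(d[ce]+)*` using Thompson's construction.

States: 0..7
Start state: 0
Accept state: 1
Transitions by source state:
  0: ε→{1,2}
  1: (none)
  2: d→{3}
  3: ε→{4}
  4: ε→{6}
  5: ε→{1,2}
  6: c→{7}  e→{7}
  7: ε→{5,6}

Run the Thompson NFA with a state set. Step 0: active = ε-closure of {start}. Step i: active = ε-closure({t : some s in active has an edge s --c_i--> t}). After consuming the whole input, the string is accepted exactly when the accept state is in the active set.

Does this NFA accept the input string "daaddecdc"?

Answer: REJECT

Steps:
S₀ = ε-closure({0}) = {0,1,2}
'd' @ 1: {3,4,6}
'a' @ 2: {}  — no active states
rest 'addecdc' ignored (set empty)
final: {}; accept 1 not in set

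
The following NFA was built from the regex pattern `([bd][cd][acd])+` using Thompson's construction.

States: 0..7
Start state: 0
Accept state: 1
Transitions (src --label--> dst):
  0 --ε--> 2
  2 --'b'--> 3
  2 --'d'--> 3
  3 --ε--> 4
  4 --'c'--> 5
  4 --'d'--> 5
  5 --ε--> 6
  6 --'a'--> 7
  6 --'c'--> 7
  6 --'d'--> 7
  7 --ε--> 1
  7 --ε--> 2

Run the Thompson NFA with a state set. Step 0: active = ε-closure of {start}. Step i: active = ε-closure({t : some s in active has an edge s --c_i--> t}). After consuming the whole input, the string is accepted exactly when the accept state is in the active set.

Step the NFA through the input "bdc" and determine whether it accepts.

Answer: ACCEPT

Trace:
start: ε-closure({0}) = {0,2}
'b' @ 1: {3,4}
'd' @ 2: {5,6}
'c' @ 3: {1,2,7}  [accepting]
after full input: {1,2,7}  (accept=1 in)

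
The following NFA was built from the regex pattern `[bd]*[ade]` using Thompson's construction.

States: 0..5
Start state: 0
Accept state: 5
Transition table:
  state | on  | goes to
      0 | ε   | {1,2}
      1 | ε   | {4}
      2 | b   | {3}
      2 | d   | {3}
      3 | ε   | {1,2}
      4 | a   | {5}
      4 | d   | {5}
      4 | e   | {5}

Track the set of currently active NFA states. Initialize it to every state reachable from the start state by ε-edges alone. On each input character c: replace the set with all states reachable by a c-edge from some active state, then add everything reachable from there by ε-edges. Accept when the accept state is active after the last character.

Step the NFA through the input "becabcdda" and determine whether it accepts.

initial (ε-close {0}): {0,1,2,4}
'b' @ 1: {1,2,3,4}
'e' @ 2: {5}  ✓accept
'c' @ 3: {}  — no active states
rest 'abcdda' ignored (set empty)
final: {}; accept 5 not in set

Answer: REJECT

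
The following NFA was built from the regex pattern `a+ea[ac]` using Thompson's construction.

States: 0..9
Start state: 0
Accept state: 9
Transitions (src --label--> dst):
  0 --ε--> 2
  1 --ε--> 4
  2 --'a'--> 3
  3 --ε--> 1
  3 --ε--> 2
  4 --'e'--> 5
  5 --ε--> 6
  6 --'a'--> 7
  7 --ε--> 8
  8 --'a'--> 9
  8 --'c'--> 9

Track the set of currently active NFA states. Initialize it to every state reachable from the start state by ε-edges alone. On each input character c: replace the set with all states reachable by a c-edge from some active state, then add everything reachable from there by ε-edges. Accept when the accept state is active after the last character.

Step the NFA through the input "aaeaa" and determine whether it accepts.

start: ε-closure({0}) = {0,2}
'a' @ 1: {1,2,3,4}
'a' @ 2: {1,2,3,4}
'e' @ 3: {5,6}
'a' @ 4: {7,8}
'a' @ 5: {9}  [accepting]
end set {9} — state 9 in

Answer: ACCEPT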